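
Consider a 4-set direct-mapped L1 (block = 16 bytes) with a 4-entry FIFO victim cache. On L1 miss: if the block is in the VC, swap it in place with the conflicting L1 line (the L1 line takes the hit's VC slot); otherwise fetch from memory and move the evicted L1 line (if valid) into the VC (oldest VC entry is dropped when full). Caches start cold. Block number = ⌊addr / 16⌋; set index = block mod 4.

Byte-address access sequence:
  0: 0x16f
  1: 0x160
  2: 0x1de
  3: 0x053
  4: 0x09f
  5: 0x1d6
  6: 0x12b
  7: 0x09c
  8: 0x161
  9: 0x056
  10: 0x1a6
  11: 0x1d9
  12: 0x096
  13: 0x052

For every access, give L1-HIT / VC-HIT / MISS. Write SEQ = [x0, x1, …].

  [0] addr=0x16f blk=22 s=2: MISS | VC []
  [1] addr=0x160 blk=22 s=2: L1-HIT | VC []
  [2] addr=0x1de blk=29 s=1: MISS | VC []
  [3] addr=0x53 blk=5 s=1: MISS | VC [29]
  [4] addr=0x9f blk=9 s=1: MISS | VC [29, 5]
  [5] addr=0x1d6 blk=29 s=1: VC-HIT | VC [9, 5]
  [6] addr=0x12b blk=18 s=2: MISS | VC [9, 5, 22]
  [7] addr=0x9c blk=9 s=1: VC-HIT | VC [29, 5, 22]
  [8] addr=0x161 blk=22 s=2: VC-HIT | VC [29, 5, 18]
  [9] addr=0x56 blk=5 s=1: VC-HIT | VC [29, 9, 18]
  [10] addr=0x1a6 blk=26 s=2: MISS | VC [29, 9, 18, 22]
  [11] addr=0x1d9 blk=29 s=1: VC-HIT | VC [5, 9, 18, 22]
  [12] addr=0x96 blk=9 s=1: VC-HIT | VC [5, 29, 18, 22]
  [13] addr=0x52 blk=5 s=1: VC-HIT | VC [9, 29, 18, 22]

SEQ = [MISS, L1-HIT, MISS, MISS, MISS, VC-HIT, MISS, VC-HIT, VC-HIT, VC-HIT, MISS, VC-HIT, VC-HIT, VC-HIT]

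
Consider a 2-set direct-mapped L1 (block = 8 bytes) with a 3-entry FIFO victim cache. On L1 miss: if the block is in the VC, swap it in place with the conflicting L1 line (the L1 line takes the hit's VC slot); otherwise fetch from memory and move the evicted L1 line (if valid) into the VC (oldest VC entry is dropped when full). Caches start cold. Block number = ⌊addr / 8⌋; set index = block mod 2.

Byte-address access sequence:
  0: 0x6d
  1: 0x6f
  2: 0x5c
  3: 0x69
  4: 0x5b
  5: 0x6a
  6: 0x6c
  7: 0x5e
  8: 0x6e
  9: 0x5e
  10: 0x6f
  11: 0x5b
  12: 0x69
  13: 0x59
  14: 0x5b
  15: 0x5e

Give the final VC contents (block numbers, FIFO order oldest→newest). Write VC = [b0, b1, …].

0: 0x6d (blk 13, set 1) → MISS  vc=[]
1: 0x6f (blk 13, set 1) → L1-HIT  vc=[]
2: 0x5c (blk 11, set 1) → MISS  vc=[13]
3: 0x69 (blk 13, set 1) → VC-HIT  vc=[11]
4: 0x5b (blk 11, set 1) → VC-HIT  vc=[13]
5: 0x6a (blk 13, set 1) → VC-HIT  vc=[11]
6: 0x6c (blk 13, set 1) → L1-HIT  vc=[11]
7: 0x5e (blk 11, set 1) → VC-HIT  vc=[13]
8: 0x6e (blk 13, set 1) → VC-HIT  vc=[11]
9: 0x5e (blk 11, set 1) → VC-HIT  vc=[13]
10: 0x6f (blk 13, set 1) → VC-HIT  vc=[11]
11: 0x5b (blk 11, set 1) → VC-HIT  vc=[13]
12: 0x69 (blk 13, set 1) → VC-HIT  vc=[11]
13: 0x59 (blk 11, set 1) → VC-HIT  vc=[13]
14: 0x5b (blk 11, set 1) → L1-HIT  vc=[13]
15: 0x5e (blk 11, set 1) → L1-HIT  vc=[13]

VC = [13]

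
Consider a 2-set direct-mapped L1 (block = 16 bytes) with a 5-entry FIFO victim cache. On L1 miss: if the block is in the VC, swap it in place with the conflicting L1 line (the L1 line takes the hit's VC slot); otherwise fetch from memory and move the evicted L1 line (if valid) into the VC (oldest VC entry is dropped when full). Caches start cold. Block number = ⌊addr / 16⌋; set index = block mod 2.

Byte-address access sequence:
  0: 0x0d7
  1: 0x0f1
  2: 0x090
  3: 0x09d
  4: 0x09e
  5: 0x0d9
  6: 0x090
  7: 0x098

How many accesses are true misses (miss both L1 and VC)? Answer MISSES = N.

#0 0xd7→b13/s1 MISS; vc=[]
#1 0xf1→b15/s1 MISS; vc=[13]
#2 0x90→b9/s1 MISS; vc=[13,15]
#3 0x9d→b9/s1 L1-HIT; vc=[13,15]
#4 0x9e→b9/s1 L1-HIT; vc=[13,15]
#5 0xd9→b13/s1 VC-HIT; vc=[9,15]
#6 0x90→b9/s1 VC-HIT; vc=[13,15]
#7 0x98→b9/s1 L1-HIT; vc=[13,15]

MISSES = 3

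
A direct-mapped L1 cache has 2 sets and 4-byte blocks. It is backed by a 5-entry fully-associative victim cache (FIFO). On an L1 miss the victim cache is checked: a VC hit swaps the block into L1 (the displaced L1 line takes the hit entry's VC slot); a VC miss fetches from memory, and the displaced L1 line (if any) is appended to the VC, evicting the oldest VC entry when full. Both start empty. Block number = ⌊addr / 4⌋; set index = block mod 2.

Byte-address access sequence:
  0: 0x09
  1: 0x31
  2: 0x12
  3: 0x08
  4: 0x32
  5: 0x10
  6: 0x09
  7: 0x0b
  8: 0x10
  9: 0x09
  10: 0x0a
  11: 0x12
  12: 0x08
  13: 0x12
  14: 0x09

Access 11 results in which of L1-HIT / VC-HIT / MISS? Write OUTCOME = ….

  [0] addr=0x9 blk=2 s=0: MISS | VC []
  [1] addr=0x31 blk=12 s=0: MISS | VC [2]
  [2] addr=0x12 blk=4 s=0: MISS | VC [2, 12]
  [3] addr=0x8 blk=2 s=0: VC-HIT | VC [4, 12]
  [4] addr=0x32 blk=12 s=0: VC-HIT | VC [4, 2]
  [5] addr=0x10 blk=4 s=0: VC-HIT | VC [12, 2]
  [6] addr=0x9 blk=2 s=0: VC-HIT | VC [12, 4]
  [7] addr=0xb blk=2 s=0: L1-HIT | VC [12, 4]
  [8] addr=0x10 blk=4 s=0: VC-HIT | VC [12, 2]
  [9] addr=0x9 blk=2 s=0: VC-HIT | VC [12, 4]
  [10] addr=0xa blk=2 s=0: L1-HIT | VC [12, 4]
  [11] addr=0x12 blk=4 s=0: VC-HIT | VC [12, 2]
  [12] addr=0x8 blk=2 s=0: VC-HIT | VC [12, 4]
  [13] addr=0x12 blk=4 s=0: VC-HIT | VC [12, 2]
  [14] addr=0x9 blk=2 s=0: VC-HIT | VC [12, 4]

OUTCOME = VC-HIT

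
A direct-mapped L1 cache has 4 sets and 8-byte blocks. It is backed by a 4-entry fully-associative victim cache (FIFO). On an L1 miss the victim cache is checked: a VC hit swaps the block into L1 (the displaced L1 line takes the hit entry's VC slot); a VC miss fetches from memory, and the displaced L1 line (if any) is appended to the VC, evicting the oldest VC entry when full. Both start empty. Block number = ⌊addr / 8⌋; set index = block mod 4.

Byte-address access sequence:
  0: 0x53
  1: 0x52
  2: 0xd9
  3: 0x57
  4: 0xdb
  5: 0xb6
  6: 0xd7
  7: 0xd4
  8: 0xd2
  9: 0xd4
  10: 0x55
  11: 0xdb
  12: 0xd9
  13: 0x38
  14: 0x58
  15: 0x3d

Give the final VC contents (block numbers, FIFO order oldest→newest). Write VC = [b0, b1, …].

VC = [26, 22, 27, 11]

  [0] addr=0x53 blk=10 s=2: MISS | VC []
  [1] addr=0x52 blk=10 s=2: L1-HIT | VC []
  [2] addr=0xd9 blk=27 s=3: MISS | VC []
  [3] addr=0x57 blk=10 s=2: L1-HIT | VC []
  [4] addr=0xdb blk=27 s=3: L1-HIT | VC []
  [5] addr=0xb6 blk=22 s=2: MISS | VC [10]
  [6] addr=0xd7 blk=26 s=2: MISS | VC [10, 22]
  [7] addr=0xd4 blk=26 s=2: L1-HIT | VC [10, 22]
  [8] addr=0xd2 blk=26 s=2: L1-HIT | VC [10, 22]
  [9] addr=0xd4 blk=26 s=2: L1-HIT | VC [10, 22]
  [10] addr=0x55 blk=10 s=2: VC-HIT | VC [26, 22]
  [11] addr=0xdb blk=27 s=3: L1-HIT | VC [26, 22]
  [12] addr=0xd9 blk=27 s=3: L1-HIT | VC [26, 22]
  [13] addr=0x38 blk=7 s=3: MISS | VC [26, 22, 27]
  [14] addr=0x58 blk=11 s=3: MISS | VC [26, 22, 27, 7]
  [15] addr=0x3d blk=7 s=3: VC-HIT | VC [26, 22, 27, 11]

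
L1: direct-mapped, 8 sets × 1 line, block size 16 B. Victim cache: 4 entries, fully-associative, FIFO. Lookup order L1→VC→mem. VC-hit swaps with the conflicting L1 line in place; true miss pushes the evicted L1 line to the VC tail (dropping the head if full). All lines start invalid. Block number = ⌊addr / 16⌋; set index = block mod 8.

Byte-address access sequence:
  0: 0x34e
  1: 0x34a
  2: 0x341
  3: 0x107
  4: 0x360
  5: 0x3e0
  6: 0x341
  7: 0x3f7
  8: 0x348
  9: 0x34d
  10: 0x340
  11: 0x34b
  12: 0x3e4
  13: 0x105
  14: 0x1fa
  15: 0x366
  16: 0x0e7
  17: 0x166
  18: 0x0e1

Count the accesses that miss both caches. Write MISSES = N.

0: 0x34e (blk 52, set 4) → MISS  vc=[]
1: 0x34a (blk 52, set 4) → L1-HIT  vc=[]
2: 0x341 (blk 52, set 4) → L1-HIT  vc=[]
3: 0x107 (blk 16, set 0) → MISS  vc=[]
4: 0x360 (blk 54, set 6) → MISS  vc=[]
5: 0x3e0 (blk 62, set 6) → MISS  vc=[54]
6: 0x341 (blk 52, set 4) → L1-HIT  vc=[54]
7: 0x3f7 (blk 63, set 7) → MISS  vc=[54]
8: 0x348 (blk 52, set 4) → L1-HIT  vc=[54]
9: 0x34d (blk 52, set 4) → L1-HIT  vc=[54]
10: 0x340 (blk 52, set 4) → L1-HIT  vc=[54]
11: 0x34b (blk 52, set 4) → L1-HIT  vc=[54]
12: 0x3e4 (blk 62, set 6) → L1-HIT  vc=[54]
13: 0x105 (blk 16, set 0) → L1-HIT  vc=[54]
14: 0x1fa (blk 31, set 7) → MISS  vc=[54, 63]
15: 0x366 (blk 54, set 6) → VC-HIT  vc=[62, 63]
16: 0xe7 (blk 14, set 6) → MISS  vc=[62, 63, 54]
17: 0x166 (blk 22, set 6) → MISS  vc=[62, 63, 54, 14]
18: 0xe1 (blk 14, set 6) → VC-HIT  vc=[62, 63, 54, 22]

MISSES = 8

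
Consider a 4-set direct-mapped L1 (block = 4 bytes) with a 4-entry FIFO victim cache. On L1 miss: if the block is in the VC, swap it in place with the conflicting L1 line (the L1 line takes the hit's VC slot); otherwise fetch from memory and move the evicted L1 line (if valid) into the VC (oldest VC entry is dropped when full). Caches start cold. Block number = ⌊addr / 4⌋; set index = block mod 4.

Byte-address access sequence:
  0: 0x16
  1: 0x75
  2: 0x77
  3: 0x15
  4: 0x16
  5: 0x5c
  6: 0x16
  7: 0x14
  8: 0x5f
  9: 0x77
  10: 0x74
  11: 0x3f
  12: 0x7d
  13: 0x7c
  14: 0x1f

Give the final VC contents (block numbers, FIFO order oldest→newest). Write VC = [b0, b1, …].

VC = [5, 23, 15, 31]

  [0] addr=0x16 blk=5 s=1: MISS | VC []
  [1] addr=0x75 blk=29 s=1: MISS | VC [5]
  [2] addr=0x77 blk=29 s=1: L1-HIT | VC [5]
  [3] addr=0x15 blk=5 s=1: VC-HIT | VC [29]
  [4] addr=0x16 blk=5 s=1: L1-HIT | VC [29]
  [5] addr=0x5c blk=23 s=3: MISS | VC [29]
  [6] addr=0x16 blk=5 s=1: L1-HIT | VC [29]
  [7] addr=0x14 blk=5 s=1: L1-HIT | VC [29]
  [8] addr=0x5f blk=23 s=3: L1-HIT | VC [29]
  [9] addr=0x77 blk=29 s=1: VC-HIT | VC [5]
  [10] addr=0x74 blk=29 s=1: L1-HIT | VC [5]
  [11] addr=0x3f blk=15 s=3: MISS | VC [5, 23]
  [12] addr=0x7d blk=31 s=3: MISS | VC [5, 23, 15]
  [13] addr=0x7c blk=31 s=3: L1-HIT | VC [5, 23, 15]
  [14] addr=0x1f blk=7 s=3: MISS | VC [5, 23, 15, 31]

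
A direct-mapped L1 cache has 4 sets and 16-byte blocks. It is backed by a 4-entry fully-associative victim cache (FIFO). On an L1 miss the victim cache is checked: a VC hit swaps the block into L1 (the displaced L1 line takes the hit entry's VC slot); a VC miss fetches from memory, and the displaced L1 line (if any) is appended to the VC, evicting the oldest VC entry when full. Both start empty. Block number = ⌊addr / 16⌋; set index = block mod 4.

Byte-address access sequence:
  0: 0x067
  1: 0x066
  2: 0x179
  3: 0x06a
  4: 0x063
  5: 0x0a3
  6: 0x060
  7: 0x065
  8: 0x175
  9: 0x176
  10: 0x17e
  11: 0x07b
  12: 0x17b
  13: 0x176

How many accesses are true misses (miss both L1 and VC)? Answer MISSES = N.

MISSES = 4

0: 0x67 (blk 6, set 2) → MISS  vc=[]
1: 0x66 (blk 6, set 2) → L1-HIT  vc=[]
2: 0x179 (blk 23, set 3) → MISS  vc=[]
3: 0x6a (blk 6, set 2) → L1-HIT  vc=[]
4: 0x63 (blk 6, set 2) → L1-HIT  vc=[]
5: 0xa3 (blk 10, set 2) → MISS  vc=[6]
6: 0x60 (blk 6, set 2) → VC-HIT  vc=[10]
7: 0x65 (blk 6, set 2) → L1-HIT  vc=[10]
8: 0x175 (blk 23, set 3) → L1-HIT  vc=[10]
9: 0x176 (blk 23, set 3) → L1-HIT  vc=[10]
10: 0x17e (blk 23, set 3) → L1-HIT  vc=[10]
11: 0x7b (blk 7, set 3) → MISS  vc=[10, 23]
12: 0x17b (blk 23, set 3) → VC-HIT  vc=[10, 7]
13: 0x176 (blk 23, set 3) → L1-HIT  vc=[10, 7]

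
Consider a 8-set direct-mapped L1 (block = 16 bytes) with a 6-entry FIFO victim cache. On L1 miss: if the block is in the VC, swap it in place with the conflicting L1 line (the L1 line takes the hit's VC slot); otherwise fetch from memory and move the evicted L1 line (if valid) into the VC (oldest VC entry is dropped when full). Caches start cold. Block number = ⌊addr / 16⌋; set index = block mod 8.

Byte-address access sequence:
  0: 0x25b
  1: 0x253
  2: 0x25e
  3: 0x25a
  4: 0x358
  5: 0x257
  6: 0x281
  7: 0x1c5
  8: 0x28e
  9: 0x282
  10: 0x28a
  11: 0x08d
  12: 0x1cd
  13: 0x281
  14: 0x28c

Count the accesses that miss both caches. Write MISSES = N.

MISSES = 5

  [0] addr=0x25b blk=37 s=5: MISS | VC []
  [1] addr=0x253 blk=37 s=5: L1-HIT | VC []
  [2] addr=0x25e blk=37 s=5: L1-HIT | VC []
  [3] addr=0x25a blk=37 s=5: L1-HIT | VC []
  [4] addr=0x358 blk=53 s=5: MISS | VC [37]
  [5] addr=0x257 blk=37 s=5: VC-HIT | VC [53]
  [6] addr=0x281 blk=40 s=0: MISS | VC [53]
  [7] addr=0x1c5 blk=28 s=4: MISS | VC [53]
  [8] addr=0x28e blk=40 s=0: L1-HIT | VC [53]
  [9] addr=0x282 blk=40 s=0: L1-HIT | VC [53]
  [10] addr=0x28a blk=40 s=0: L1-HIT | VC [53]
  [11] addr=0x8d blk=8 s=0: MISS | VC [53, 40]
  [12] addr=0x1cd blk=28 s=4: L1-HIT | VC [53, 40]
  [13] addr=0x281 blk=40 s=0: VC-HIT | VC [53, 8]
  [14] addr=0x28c blk=40 s=0: L1-HIT | VC [53, 8]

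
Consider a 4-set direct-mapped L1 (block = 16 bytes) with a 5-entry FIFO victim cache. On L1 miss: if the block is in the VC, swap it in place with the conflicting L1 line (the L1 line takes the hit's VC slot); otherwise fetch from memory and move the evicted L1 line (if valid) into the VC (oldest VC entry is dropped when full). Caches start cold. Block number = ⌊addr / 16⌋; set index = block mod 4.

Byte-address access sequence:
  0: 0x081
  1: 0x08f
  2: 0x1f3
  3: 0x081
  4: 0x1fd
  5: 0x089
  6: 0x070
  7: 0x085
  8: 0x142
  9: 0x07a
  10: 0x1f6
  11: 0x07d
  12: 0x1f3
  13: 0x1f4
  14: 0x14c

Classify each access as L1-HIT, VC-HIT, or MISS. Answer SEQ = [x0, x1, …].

#0 0x81→b8/s0 MISS; vc=[]
#1 0x8f→b8/s0 L1-HIT; vc=[]
#2 0x1f3→b31/s3 MISS; vc=[]
#3 0x81→b8/s0 L1-HIT; vc=[]
#4 0x1fd→b31/s3 L1-HIT; vc=[]
#5 0x89→b8/s0 L1-HIT; vc=[]
#6 0x70→b7/s3 MISS; vc=[31]
#7 0x85→b8/s0 L1-HIT; vc=[31]
#8 0x142→b20/s0 MISS; vc=[31,8]
#9 0x7a→b7/s3 L1-HIT; vc=[31,8]
#10 0x1f6→b31/s3 VC-HIT; vc=[7,8]
#11 0x7d→b7/s3 VC-HIT; vc=[31,8]
#12 0x1f3→b31/s3 VC-HIT; vc=[7,8]
#13 0x1f4→b31/s3 L1-HIT; vc=[7,8]
#14 0x14c→b20/s0 L1-HIT; vc=[7,8]

SEQ = [MISS, L1-HIT, MISS, L1-HIT, L1-HIT, L1-HIT, MISS, L1-HIT, MISS, L1-HIT, VC-HIT, VC-HIT, VC-HIT, L1-HIT, L1-HIT]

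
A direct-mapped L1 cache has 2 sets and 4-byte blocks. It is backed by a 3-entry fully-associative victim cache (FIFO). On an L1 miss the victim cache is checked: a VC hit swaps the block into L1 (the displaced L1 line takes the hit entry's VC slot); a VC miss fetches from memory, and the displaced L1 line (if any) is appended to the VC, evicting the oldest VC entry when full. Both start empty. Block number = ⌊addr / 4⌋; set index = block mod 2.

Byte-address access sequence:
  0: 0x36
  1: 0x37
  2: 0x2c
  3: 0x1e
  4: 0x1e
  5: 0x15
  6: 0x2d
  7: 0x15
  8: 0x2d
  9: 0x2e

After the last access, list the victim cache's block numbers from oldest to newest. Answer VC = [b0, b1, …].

#0 0x36→b13/s1 MISS; vc=[]
#1 0x37→b13/s1 L1-HIT; vc=[]
#2 0x2c→b11/s1 MISS; vc=[13]
#3 0x1e→b7/s1 MISS; vc=[13,11]
#4 0x1e→b7/s1 L1-HIT; vc=[13,11]
#5 0x15→b5/s1 MISS; vc=[13,11,7]
#6 0x2d→b11/s1 VC-HIT; vc=[13,5,7]
#7 0x15→b5/s1 VC-HIT; vc=[13,11,7]
#8 0x2d→b11/s1 VC-HIT; vc=[13,5,7]
#9 0x2e→b11/s1 L1-HIT; vc=[13,5,7]

VC = [13, 5, 7]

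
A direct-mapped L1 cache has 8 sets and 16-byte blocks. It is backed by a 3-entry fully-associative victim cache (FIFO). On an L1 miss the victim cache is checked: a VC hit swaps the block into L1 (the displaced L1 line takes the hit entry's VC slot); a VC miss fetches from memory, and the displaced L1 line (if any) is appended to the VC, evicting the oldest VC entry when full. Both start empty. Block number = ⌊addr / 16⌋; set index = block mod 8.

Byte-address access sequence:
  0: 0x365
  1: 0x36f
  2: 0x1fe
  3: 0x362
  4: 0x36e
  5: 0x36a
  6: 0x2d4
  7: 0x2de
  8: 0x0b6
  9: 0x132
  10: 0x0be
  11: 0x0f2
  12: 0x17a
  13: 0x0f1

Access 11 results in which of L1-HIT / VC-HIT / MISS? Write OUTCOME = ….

OUTCOME = MISS

  [0] addr=0x365 blk=54 s=6: MISS | VC []
  [1] addr=0x36f blk=54 s=6: L1-HIT | VC []
  [2] addr=0x1fe blk=31 s=7: MISS | VC []
  [3] addr=0x362 blk=54 s=6: L1-HIT | VC []
  [4] addr=0x36e blk=54 s=6: L1-HIT | VC []
  [5] addr=0x36a blk=54 s=6: L1-HIT | VC []
  [6] addr=0x2d4 blk=45 s=5: MISS | VC []
  [7] addr=0x2de blk=45 s=5: L1-HIT | VC []
  [8] addr=0xb6 blk=11 s=3: MISS | VC []
  [9] addr=0x132 blk=19 s=3: MISS | VC [11]
  [10] addr=0xbe blk=11 s=3: VC-HIT | VC [19]
  [11] addr=0xf2 blk=15 s=7: MISS | VC [19, 31]
  [12] addr=0x17a blk=23 s=7: MISS | VC [19, 31, 15]
  [13] addr=0xf1 blk=15 s=7: VC-HIT | VC [19, 31, 23]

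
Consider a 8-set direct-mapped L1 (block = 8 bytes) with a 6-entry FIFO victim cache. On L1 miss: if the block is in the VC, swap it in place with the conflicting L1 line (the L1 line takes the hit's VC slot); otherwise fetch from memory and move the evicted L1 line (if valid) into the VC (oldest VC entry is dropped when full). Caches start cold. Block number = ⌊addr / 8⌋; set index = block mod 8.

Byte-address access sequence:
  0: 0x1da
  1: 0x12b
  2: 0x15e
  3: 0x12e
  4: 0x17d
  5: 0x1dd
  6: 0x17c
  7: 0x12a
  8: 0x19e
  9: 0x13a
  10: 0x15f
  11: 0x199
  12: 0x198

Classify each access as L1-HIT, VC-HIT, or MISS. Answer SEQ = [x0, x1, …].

  [0] addr=0x1da blk=59 s=3: MISS | VC []
  [1] addr=0x12b blk=37 s=5: MISS | VC []
  [2] addr=0x15e blk=43 s=3: MISS | VC [59]
  [3] addr=0x12e blk=37 s=5: L1-HIT | VC [59]
  [4] addr=0x17d blk=47 s=7: MISS | VC [59]
  [5] addr=0x1dd blk=59 s=3: VC-HIT | VC [43]
  [6] addr=0x17c blk=47 s=7: L1-HIT | VC [43]
  [7] addr=0x12a blk=37 s=5: L1-HIT | VC [43]
  [8] addr=0x19e blk=51 s=3: MISS | VC [43, 59]
  [9] addr=0x13a blk=39 s=7: MISS | VC [43, 59, 47]
  [10] addr=0x15f blk=43 s=3: VC-HIT | VC [51, 59, 47]
  [11] addr=0x199 blk=51 s=3: VC-HIT | VC [43, 59, 47]
  [12] addr=0x198 blk=51 s=3: L1-HIT | VC [43, 59, 47]

SEQ = [MISS, MISS, MISS, L1-HIT, MISS, VC-HIT, L1-HIT, L1-HIT, MISS, MISS, VC-HIT, VC-HIT, L1-HIT]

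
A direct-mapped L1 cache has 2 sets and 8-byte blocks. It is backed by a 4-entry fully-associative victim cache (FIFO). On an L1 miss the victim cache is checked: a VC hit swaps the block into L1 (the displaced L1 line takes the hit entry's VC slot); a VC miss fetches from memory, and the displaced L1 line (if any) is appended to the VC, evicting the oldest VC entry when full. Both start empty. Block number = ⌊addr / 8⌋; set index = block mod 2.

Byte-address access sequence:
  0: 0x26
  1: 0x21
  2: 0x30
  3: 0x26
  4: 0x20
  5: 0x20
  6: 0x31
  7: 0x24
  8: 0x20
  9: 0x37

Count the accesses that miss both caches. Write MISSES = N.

MISSES = 2

#0 0x26→b4/s0 MISS; vc=[]
#1 0x21→b4/s0 L1-HIT; vc=[]
#2 0x30→b6/s0 MISS; vc=[4]
#3 0x26→b4/s0 VC-HIT; vc=[6]
#4 0x20→b4/s0 L1-HIT; vc=[6]
#5 0x20→b4/s0 L1-HIT; vc=[6]
#6 0x31→b6/s0 VC-HIT; vc=[4]
#7 0x24→b4/s0 VC-HIT; vc=[6]
#8 0x20→b4/s0 L1-HIT; vc=[6]
#9 0x37→b6/s0 VC-HIT; vc=[4]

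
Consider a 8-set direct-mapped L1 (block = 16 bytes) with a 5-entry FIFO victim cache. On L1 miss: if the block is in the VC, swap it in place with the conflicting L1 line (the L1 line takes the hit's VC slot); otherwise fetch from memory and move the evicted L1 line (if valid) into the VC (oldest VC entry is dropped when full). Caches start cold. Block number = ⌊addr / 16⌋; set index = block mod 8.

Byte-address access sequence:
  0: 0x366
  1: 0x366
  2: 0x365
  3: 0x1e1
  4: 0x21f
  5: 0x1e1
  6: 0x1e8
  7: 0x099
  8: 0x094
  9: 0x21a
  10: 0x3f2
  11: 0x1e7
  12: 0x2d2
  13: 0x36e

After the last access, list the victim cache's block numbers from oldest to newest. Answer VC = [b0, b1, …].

0: 0x366 (blk 54, set 6) → MISS  vc=[]
1: 0x366 (blk 54, set 6) → L1-HIT  vc=[]
2: 0x365 (blk 54, set 6) → L1-HIT  vc=[]
3: 0x1e1 (blk 30, set 6) → MISS  vc=[54]
4: 0x21f (blk 33, set 1) → MISS  vc=[54]
5: 0x1e1 (blk 30, set 6) → L1-HIT  vc=[54]
6: 0x1e8 (blk 30, set 6) → L1-HIT  vc=[54]
7: 0x99 (blk 9, set 1) → MISS  vc=[54, 33]
8: 0x94 (blk 9, set 1) → L1-HIT  vc=[54, 33]
9: 0x21a (blk 33, set 1) → VC-HIT  vc=[54, 9]
10: 0x3f2 (blk 63, set 7) → MISS  vc=[54, 9]
11: 0x1e7 (blk 30, set 6) → L1-HIT  vc=[54, 9]
12: 0x2d2 (blk 45, set 5) → MISS  vc=[54, 9]
13: 0x36e (blk 54, set 6) → VC-HIT  vc=[30, 9]

VC = [30, 9]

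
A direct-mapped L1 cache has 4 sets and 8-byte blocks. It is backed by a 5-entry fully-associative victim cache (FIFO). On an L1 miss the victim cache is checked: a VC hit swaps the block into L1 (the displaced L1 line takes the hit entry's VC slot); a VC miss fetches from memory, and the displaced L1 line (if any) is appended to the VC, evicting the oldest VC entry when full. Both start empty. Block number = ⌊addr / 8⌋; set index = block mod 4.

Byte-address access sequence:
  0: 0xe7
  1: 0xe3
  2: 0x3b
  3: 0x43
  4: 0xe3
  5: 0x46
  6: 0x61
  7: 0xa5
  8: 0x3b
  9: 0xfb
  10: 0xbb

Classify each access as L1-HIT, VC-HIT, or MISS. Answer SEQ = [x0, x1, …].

0: 0xe7 (blk 28, set 0) → MISS  vc=[]
1: 0xe3 (blk 28, set 0) → L1-HIT  vc=[]
2: 0x3b (blk 7, set 3) → MISS  vc=[]
3: 0x43 (blk 8, set 0) → MISS  vc=[28]
4: 0xe3 (blk 28, set 0) → VC-HIT  vc=[8]
5: 0x46 (blk 8, set 0) → VC-HIT  vc=[28]
6: 0x61 (blk 12, set 0) → MISS  vc=[28, 8]
7: 0xa5 (blk 20, set 0) → MISS  vc=[28, 8, 12]
8: 0x3b (blk 7, set 3) → L1-HIT  vc=[28, 8, 12]
9: 0xfb (blk 31, set 3) → MISS  vc=[28, 8, 12, 7]
10: 0xbb (blk 23, set 3) → MISS  vc=[28, 8, 12, 7, 31]

SEQ = [MISS, L1-HIT, MISS, MISS, VC-HIT, VC-HIT, MISS, MISS, L1-HIT, MISS, MISS]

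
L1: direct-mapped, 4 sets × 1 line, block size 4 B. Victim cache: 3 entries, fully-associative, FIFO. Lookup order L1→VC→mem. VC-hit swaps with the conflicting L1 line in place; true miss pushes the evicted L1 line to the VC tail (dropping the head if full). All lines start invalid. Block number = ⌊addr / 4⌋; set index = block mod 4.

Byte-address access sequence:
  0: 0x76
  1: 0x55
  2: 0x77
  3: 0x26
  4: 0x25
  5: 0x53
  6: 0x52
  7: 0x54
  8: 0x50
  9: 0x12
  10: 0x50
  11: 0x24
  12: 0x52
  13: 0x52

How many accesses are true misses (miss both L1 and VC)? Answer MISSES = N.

0: 0x76 (blk 29, set 1) → MISS  vc=[]
1: 0x55 (blk 21, set 1) → MISS  vc=[29]
2: 0x77 (blk 29, set 1) → VC-HIT  vc=[21]
3: 0x26 (blk 9, set 1) → MISS  vc=[21, 29]
4: 0x25 (blk 9, set 1) → L1-HIT  vc=[21, 29]
5: 0x53 (blk 20, set 0) → MISS  vc=[21, 29]
6: 0x52 (blk 20, set 0) → L1-HIT  vc=[21, 29]
7: 0x54 (blk 21, set 1) → VC-HIT  vc=[9, 29]
8: 0x50 (blk 20, set 0) → L1-HIT  vc=[9, 29]
9: 0x12 (blk 4, set 0) → MISS  vc=[9, 29, 20]
10: 0x50 (blk 20, set 0) → VC-HIT  vc=[9, 29, 4]
11: 0x24 (blk 9, set 1) → VC-HIT  vc=[21, 29, 4]
12: 0x52 (blk 20, set 0) → L1-HIT  vc=[21, 29, 4]
13: 0x52 (blk 20, set 0) → L1-HIT  vc=[21, 29, 4]

MISSES = 5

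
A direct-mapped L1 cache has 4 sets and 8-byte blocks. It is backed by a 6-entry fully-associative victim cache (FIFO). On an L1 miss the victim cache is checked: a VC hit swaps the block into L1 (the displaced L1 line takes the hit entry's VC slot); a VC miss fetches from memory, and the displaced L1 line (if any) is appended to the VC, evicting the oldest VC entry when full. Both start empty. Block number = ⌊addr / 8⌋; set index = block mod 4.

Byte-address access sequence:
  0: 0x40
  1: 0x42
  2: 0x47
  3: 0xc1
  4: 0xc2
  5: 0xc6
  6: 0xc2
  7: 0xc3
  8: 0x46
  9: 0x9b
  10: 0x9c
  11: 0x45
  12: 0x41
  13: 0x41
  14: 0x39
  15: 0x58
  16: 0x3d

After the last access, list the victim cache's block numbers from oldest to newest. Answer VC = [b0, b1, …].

0: 0x40 (blk 8, set 0) → MISS  vc=[]
1: 0x42 (blk 8, set 0) → L1-HIT  vc=[]
2: 0x47 (blk 8, set 0) → L1-HIT  vc=[]
3: 0xc1 (blk 24, set 0) → MISS  vc=[8]
4: 0xc2 (blk 24, set 0) → L1-HIT  vc=[8]
5: 0xc6 (blk 24, set 0) → L1-HIT  vc=[8]
6: 0xc2 (blk 24, set 0) → L1-HIT  vc=[8]
7: 0xc3 (blk 24, set 0) → L1-HIT  vc=[8]
8: 0x46 (blk 8, set 0) → VC-HIT  vc=[24]
9: 0x9b (blk 19, set 3) → MISS  vc=[24]
10: 0x9c (blk 19, set 3) → L1-HIT  vc=[24]
11: 0x45 (blk 8, set 0) → L1-HIT  vc=[24]
12: 0x41 (blk 8, set 0) → L1-HIT  vc=[24]
13: 0x41 (blk 8, set 0) → L1-HIT  vc=[24]
14: 0x39 (blk 7, set 3) → MISS  vc=[24, 19]
15: 0x58 (blk 11, set 3) → MISS  vc=[24, 19, 7]
16: 0x3d (blk 7, set 3) → VC-HIT  vc=[24, 19, 11]

VC = [24, 19, 11]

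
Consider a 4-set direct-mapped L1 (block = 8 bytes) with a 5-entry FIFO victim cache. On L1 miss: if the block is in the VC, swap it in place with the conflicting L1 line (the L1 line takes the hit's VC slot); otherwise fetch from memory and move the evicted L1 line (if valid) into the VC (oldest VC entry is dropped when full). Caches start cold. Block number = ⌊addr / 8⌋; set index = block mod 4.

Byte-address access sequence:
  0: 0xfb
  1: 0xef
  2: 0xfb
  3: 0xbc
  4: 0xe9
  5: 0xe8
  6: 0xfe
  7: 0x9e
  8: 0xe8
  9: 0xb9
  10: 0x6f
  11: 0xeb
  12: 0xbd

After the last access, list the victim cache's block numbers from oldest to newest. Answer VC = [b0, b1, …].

VC = [19, 31, 13]

0: 0xfb (blk 31, set 3) → MISS  vc=[]
1: 0xef (blk 29, set 1) → MISS  vc=[]
2: 0xfb (blk 31, set 3) → L1-HIT  vc=[]
3: 0xbc (blk 23, set 3) → MISS  vc=[31]
4: 0xe9 (blk 29, set 1) → L1-HIT  vc=[31]
5: 0xe8 (blk 29, set 1) → L1-HIT  vc=[31]
6: 0xfe (blk 31, set 3) → VC-HIT  vc=[23]
7: 0x9e (blk 19, set 3) → MISS  vc=[23, 31]
8: 0xe8 (blk 29, set 1) → L1-HIT  vc=[23, 31]
9: 0xb9 (blk 23, set 3) → VC-HIT  vc=[19, 31]
10: 0x6f (blk 13, set 1) → MISS  vc=[19, 31, 29]
11: 0xeb (blk 29, set 1) → VC-HIT  vc=[19, 31, 13]
12: 0xbd (blk 23, set 3) → L1-HIT  vc=[19, 31, 13]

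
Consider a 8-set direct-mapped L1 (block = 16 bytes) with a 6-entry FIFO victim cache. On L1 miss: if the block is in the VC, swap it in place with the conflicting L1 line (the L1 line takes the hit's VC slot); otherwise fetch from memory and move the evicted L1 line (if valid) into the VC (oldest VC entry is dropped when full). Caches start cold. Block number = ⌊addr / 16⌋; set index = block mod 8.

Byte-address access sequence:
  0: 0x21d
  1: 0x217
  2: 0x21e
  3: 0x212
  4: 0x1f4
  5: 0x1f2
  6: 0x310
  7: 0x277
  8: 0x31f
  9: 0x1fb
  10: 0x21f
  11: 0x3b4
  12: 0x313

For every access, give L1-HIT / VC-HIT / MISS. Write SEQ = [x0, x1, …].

0: 0x21d (blk 33, set 1) → MISS  vc=[]
1: 0x217 (blk 33, set 1) → L1-HIT  vc=[]
2: 0x21e (blk 33, set 1) → L1-HIT  vc=[]
3: 0x212 (blk 33, set 1) → L1-HIT  vc=[]
4: 0x1f4 (blk 31, set 7) → MISS  vc=[]
5: 0x1f2 (blk 31, set 7) → L1-HIT  vc=[]
6: 0x310 (blk 49, set 1) → MISS  vc=[33]
7: 0x277 (blk 39, set 7) → MISS  vc=[33, 31]
8: 0x31f (blk 49, set 1) → L1-HIT  vc=[33, 31]
9: 0x1fb (blk 31, set 7) → VC-HIT  vc=[33, 39]
10: 0x21f (blk 33, set 1) → VC-HIT  vc=[49, 39]
11: 0x3b4 (blk 59, set 3) → MISS  vc=[49, 39]
12: 0x313 (blk 49, set 1) → VC-HIT  vc=[33, 39]

SEQ = [MISS, L1-HIT, L1-HIT, L1-HIT, MISS, L1-HIT, MISS, MISS, L1-HIT, VC-HIT, VC-HIT, MISS, VC-HIT]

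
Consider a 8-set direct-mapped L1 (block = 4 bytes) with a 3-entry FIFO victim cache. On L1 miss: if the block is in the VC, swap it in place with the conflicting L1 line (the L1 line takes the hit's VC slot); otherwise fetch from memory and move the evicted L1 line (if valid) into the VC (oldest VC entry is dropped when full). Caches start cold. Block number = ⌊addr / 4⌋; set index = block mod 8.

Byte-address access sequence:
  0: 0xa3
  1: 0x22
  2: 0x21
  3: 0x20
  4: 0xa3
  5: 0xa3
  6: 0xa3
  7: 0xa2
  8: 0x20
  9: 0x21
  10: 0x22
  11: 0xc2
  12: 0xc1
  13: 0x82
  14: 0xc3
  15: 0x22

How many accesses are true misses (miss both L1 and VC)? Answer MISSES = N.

  [0] addr=0xa3 blk=40 s=0: MISS | VC []
  [1] addr=0x22 blk=8 s=0: MISS | VC [40]
  [2] addr=0x21 blk=8 s=0: L1-HIT | VC [40]
  [3] addr=0x20 blk=8 s=0: L1-HIT | VC [40]
  [4] addr=0xa3 blk=40 s=0: VC-HIT | VC [8]
  [5] addr=0xa3 blk=40 s=0: L1-HIT | VC [8]
  [6] addr=0xa3 blk=40 s=0: L1-HIT | VC [8]
  [7] addr=0xa2 blk=40 s=0: L1-HIT | VC [8]
  [8] addr=0x20 blk=8 s=0: VC-HIT | VC [40]
  [9] addr=0x21 blk=8 s=0: L1-HIT | VC [40]
  [10] addr=0x22 blk=8 s=0: L1-HIT | VC [40]
  [11] addr=0xc2 blk=48 s=0: MISS | VC [40, 8]
  [12] addr=0xc1 blk=48 s=0: L1-HIT | VC [40, 8]
  [13] addr=0x82 blk=32 s=0: MISS | VC [40, 8, 48]
  [14] addr=0xc3 blk=48 s=0: VC-HIT | VC [40, 8, 32]
  [15] addr=0x22 blk=8 s=0: VC-HIT | VC [40, 48, 32]

MISSES = 4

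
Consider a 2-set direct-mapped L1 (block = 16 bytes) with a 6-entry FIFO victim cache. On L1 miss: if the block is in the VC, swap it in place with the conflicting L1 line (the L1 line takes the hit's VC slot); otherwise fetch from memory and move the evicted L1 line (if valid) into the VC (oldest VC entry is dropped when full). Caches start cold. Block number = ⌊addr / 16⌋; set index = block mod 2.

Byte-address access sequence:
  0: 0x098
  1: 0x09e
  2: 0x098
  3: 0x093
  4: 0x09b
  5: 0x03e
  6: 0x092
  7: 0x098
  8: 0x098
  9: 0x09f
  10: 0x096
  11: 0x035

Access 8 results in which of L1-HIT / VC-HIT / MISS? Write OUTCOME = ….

  [0] addr=0x98 blk=9 s=1: MISS | VC []
  [1] addr=0x9e blk=9 s=1: L1-HIT | VC []
  [2] addr=0x98 blk=9 s=1: L1-HIT | VC []
  [3] addr=0x93 blk=9 s=1: L1-HIT | VC []
  [4] addr=0x9b blk=9 s=1: L1-HIT | VC []
  [5] addr=0x3e blk=3 s=1: MISS | VC [9]
  [6] addr=0x92 blk=9 s=1: VC-HIT | VC [3]
  [7] addr=0x98 blk=9 s=1: L1-HIT | VC [3]
  [8] addr=0x98 blk=9 s=1: L1-HIT | VC [3]
  [9] addr=0x9f blk=9 s=1: L1-HIT | VC [3]
  [10] addr=0x96 blk=9 s=1: L1-HIT | VC [3]
  [11] addr=0x35 blk=3 s=1: VC-HIT | VC [9]

OUTCOME = L1-HIT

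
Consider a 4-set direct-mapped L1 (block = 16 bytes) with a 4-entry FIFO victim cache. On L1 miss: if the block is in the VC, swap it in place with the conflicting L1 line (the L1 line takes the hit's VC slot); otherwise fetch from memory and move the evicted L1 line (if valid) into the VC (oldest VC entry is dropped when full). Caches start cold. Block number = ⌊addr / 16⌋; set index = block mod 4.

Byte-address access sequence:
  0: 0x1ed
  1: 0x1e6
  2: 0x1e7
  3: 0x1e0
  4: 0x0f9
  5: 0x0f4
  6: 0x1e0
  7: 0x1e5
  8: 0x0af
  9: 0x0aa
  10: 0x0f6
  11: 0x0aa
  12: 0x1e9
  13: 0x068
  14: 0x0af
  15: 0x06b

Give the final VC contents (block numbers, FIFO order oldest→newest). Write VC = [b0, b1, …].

VC = [10, 30]

#0 0x1ed→b30/s2 MISS; vc=[]
#1 0x1e6→b30/s2 L1-HIT; vc=[]
#2 0x1e7→b30/s2 L1-HIT; vc=[]
#3 0x1e0→b30/s2 L1-HIT; vc=[]
#4 0xf9→b15/s3 MISS; vc=[]
#5 0xf4→b15/s3 L1-HIT; vc=[]
#6 0x1e0→b30/s2 L1-HIT; vc=[]
#7 0x1e5→b30/s2 L1-HIT; vc=[]
#8 0xaf→b10/s2 MISS; vc=[30]
#9 0xaa→b10/s2 L1-HIT; vc=[30]
#10 0xf6→b15/s3 L1-HIT; vc=[30]
#11 0xaa→b10/s2 L1-HIT; vc=[30]
#12 0x1e9→b30/s2 VC-HIT; vc=[10]
#13 0x68→b6/s2 MISS; vc=[10,30]
#14 0xaf→b10/s2 VC-HIT; vc=[6,30]
#15 0x6b→b6/s2 VC-HIT; vc=[10,30]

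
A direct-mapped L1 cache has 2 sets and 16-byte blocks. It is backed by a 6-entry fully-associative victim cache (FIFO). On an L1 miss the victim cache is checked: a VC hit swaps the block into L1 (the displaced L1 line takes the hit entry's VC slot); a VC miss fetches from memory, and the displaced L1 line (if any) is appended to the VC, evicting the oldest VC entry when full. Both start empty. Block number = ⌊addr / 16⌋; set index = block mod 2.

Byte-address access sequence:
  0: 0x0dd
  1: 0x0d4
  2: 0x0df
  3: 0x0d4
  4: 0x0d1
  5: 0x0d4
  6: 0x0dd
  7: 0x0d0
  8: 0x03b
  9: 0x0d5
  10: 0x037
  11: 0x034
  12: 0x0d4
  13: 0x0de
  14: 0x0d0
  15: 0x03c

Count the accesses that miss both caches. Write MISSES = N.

  [0] addr=0xdd blk=13 s=1: MISS | VC []
  [1] addr=0xd4 blk=13 s=1: L1-HIT | VC []
  [2] addr=0xdf blk=13 s=1: L1-HIT | VC []
  [3] addr=0xd4 blk=13 s=1: L1-HIT | VC []
  [4] addr=0xd1 blk=13 s=1: L1-HIT | VC []
  [5] addr=0xd4 blk=13 s=1: L1-HIT | VC []
  [6] addr=0xdd blk=13 s=1: L1-HIT | VC []
  [7] addr=0xd0 blk=13 s=1: L1-HIT | VC []
  [8] addr=0x3b blk=3 s=1: MISS | VC [13]
  [9] addr=0xd5 blk=13 s=1: VC-HIT | VC [3]
  [10] addr=0x37 blk=3 s=1: VC-HIT | VC [13]
  [11] addr=0x34 blk=3 s=1: L1-HIT | VC [13]
  [12] addr=0xd4 blk=13 s=1: VC-HIT | VC [3]
  [13] addr=0xde blk=13 s=1: L1-HIT | VC [3]
  [14] addr=0xd0 blk=13 s=1: L1-HIT | VC [3]
  [15] addr=0x3c blk=3 s=1: VC-HIT | VC [13]

MISSES = 2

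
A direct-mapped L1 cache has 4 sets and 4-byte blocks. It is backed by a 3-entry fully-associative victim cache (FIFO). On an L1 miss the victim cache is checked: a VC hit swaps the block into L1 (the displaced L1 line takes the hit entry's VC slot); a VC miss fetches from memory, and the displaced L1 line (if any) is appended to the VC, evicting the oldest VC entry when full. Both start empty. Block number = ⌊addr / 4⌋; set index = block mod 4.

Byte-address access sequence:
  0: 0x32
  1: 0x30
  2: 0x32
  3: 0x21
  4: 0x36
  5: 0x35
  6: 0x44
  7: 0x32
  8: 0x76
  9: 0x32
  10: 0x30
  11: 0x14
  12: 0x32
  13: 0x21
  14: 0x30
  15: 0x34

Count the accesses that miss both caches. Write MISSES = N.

MISSES = 8

0: 0x32 (blk 12, set 0) → MISS  vc=[]
1: 0x30 (blk 12, set 0) → L1-HIT  vc=[]
2: 0x32 (blk 12, set 0) → L1-HIT  vc=[]
3: 0x21 (blk 8, set 0) → MISS  vc=[12]
4: 0x36 (blk 13, set 1) → MISS  vc=[12]
5: 0x35 (blk 13, set 1) → L1-HIT  vc=[12]
6: 0x44 (blk 17, set 1) → MISS  vc=[12, 13]
7: 0x32 (blk 12, set 0) → VC-HIT  vc=[8, 13]
8: 0x76 (blk 29, set 1) → MISS  vc=[8, 13, 17]
9: 0x32 (blk 12, set 0) → L1-HIT  vc=[8, 13, 17]
10: 0x30 (blk 12, set 0) → L1-HIT  vc=[8, 13, 17]
11: 0x14 (blk 5, set 1) → MISS  vc=[13, 17, 29]
12: 0x32 (blk 12, set 0) → L1-HIT  vc=[13, 17, 29]
13: 0x21 (blk 8, set 0) → MISS  vc=[17, 29, 12]
14: 0x30 (blk 12, set 0) → VC-HIT  vc=[17, 29, 8]
15: 0x34 (blk 13, set 1) → MISS  vc=[29, 8, 5]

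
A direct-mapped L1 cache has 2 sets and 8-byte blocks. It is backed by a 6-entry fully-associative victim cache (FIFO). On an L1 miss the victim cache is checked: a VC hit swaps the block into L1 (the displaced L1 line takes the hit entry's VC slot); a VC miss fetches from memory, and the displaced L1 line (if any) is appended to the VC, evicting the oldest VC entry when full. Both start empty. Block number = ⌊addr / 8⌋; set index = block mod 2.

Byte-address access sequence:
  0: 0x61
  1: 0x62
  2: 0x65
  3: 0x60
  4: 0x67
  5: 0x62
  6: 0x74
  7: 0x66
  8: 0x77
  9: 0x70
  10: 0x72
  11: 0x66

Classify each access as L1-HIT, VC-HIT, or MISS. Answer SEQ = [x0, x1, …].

0: 0x61 (blk 12, set 0) → MISS  vc=[]
1: 0x62 (blk 12, set 0) → L1-HIT  vc=[]
2: 0x65 (blk 12, set 0) → L1-HIT  vc=[]
3: 0x60 (blk 12, set 0) → L1-HIT  vc=[]
4: 0x67 (blk 12, set 0) → L1-HIT  vc=[]
5: 0x62 (blk 12, set 0) → L1-HIT  vc=[]
6: 0x74 (blk 14, set 0) → MISS  vc=[12]
7: 0x66 (blk 12, set 0) → VC-HIT  vc=[14]
8: 0x77 (blk 14, set 0) → VC-HIT  vc=[12]
9: 0x70 (blk 14, set 0) → L1-HIT  vc=[12]
10: 0x72 (blk 14, set 0) → L1-HIT  vc=[12]
11: 0x66 (blk 12, set 0) → VC-HIT  vc=[14]

SEQ = [MISS, L1-HIT, L1-HIT, L1-HIT, L1-HIT, L1-HIT, MISS, VC-HIT, VC-HIT, L1-HIT, L1-HIT, VC-HIT]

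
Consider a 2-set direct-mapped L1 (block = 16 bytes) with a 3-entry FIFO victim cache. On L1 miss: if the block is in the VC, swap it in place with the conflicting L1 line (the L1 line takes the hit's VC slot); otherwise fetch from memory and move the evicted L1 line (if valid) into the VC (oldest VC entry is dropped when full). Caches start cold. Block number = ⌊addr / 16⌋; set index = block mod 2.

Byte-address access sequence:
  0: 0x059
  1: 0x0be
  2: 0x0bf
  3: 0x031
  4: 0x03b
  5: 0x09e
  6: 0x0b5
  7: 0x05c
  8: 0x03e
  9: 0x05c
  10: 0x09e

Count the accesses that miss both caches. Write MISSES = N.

  [0] addr=0x59 blk=5 s=1: MISS | VC []
  [1] addr=0xbe blk=11 s=1: MISS | VC [5]
  [2] addr=0xbf blk=11 s=1: L1-HIT | VC [5]
  [3] addr=0x31 blk=3 s=1: MISS | VC [5, 11]
  [4] addr=0x3b blk=3 s=1: L1-HIT | VC [5, 11]
  [5] addr=0x9e blk=9 s=1: MISS | VC [5, 11, 3]
  [6] addr=0xb5 blk=11 s=1: VC-HIT | VC [5, 9, 3]
  [7] addr=0x5c blk=5 s=1: VC-HIT | VC [11, 9, 3]
  [8] addr=0x3e blk=3 s=1: VC-HIT | VC [11, 9, 5]
  [9] addr=0x5c blk=5 s=1: VC-HIT | VC [11, 9, 3]
  [10] addr=0x9e blk=9 s=1: VC-HIT | VC [11, 5, 3]

MISSES = 4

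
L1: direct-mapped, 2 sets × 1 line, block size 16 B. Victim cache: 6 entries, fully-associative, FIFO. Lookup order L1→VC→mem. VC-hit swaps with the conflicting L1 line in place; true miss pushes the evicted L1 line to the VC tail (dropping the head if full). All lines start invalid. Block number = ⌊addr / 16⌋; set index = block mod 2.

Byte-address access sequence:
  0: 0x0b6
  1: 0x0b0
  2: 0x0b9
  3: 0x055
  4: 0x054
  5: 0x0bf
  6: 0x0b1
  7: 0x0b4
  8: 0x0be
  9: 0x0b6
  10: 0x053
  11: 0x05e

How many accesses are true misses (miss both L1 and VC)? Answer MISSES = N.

MISSES = 2

#0 0xb6→b11/s1 MISS; vc=[]
#1 0xb0→b11/s1 L1-HIT; vc=[]
#2 0xb9→b11/s1 L1-HIT; vc=[]
#3 0x55→b5/s1 MISS; vc=[11]
#4 0x54→b5/s1 L1-HIT; vc=[11]
#5 0xbf→b11/s1 VC-HIT; vc=[5]
#6 0xb1→b11/s1 L1-HIT; vc=[5]
#7 0xb4→b11/s1 L1-HIT; vc=[5]
#8 0xbe→b11/s1 L1-HIT; vc=[5]
#9 0xb6→b11/s1 L1-HIT; vc=[5]
#10 0x53→b5/s1 VC-HIT; vc=[11]
#11 0x5e→b5/s1 L1-HIT; vc=[11]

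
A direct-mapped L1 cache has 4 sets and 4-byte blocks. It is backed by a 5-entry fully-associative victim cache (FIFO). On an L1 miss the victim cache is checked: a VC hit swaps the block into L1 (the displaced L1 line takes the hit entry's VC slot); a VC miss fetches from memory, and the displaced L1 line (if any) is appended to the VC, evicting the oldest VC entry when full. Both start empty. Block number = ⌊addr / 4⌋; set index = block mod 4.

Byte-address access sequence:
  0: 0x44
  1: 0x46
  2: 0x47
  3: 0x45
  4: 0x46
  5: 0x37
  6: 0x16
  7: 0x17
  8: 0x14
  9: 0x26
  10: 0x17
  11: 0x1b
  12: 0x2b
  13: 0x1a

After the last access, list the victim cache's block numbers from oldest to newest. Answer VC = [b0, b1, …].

VC = [17, 13, 9, 10]

0: 0x44 (blk 17, set 1) → MISS  vc=[]
1: 0x46 (blk 17, set 1) → L1-HIT  vc=[]
2: 0x47 (blk 17, set 1) → L1-HIT  vc=[]
3: 0x45 (blk 17, set 1) → L1-HIT  vc=[]
4: 0x46 (blk 17, set 1) → L1-HIT  vc=[]
5: 0x37 (blk 13, set 1) → MISS  vc=[17]
6: 0x16 (blk 5, set 1) → MISS  vc=[17, 13]
7: 0x17 (blk 5, set 1) → L1-HIT  vc=[17, 13]
8: 0x14 (blk 5, set 1) → L1-HIT  vc=[17, 13]
9: 0x26 (blk 9, set 1) → MISS  vc=[17, 13, 5]
10: 0x17 (blk 5, set 1) → VC-HIT  vc=[17, 13, 9]
11: 0x1b (blk 6, set 2) → MISS  vc=[17, 13, 9]
12: 0x2b (blk 10, set 2) → MISS  vc=[17, 13, 9, 6]
13: 0x1a (blk 6, set 2) → VC-HIT  vc=[17, 13, 9, 10]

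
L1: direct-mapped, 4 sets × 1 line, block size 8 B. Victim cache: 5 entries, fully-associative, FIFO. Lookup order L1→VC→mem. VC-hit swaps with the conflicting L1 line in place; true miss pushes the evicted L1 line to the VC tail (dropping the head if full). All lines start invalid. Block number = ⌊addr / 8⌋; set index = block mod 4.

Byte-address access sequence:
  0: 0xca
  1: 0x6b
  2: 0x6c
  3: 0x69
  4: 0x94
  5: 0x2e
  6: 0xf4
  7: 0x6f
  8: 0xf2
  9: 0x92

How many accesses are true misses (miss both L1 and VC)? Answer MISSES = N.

MISSES = 5

#0 0xca→b25/s1 MISS; vc=[]
#1 0x6b→b13/s1 MISS; vc=[25]
#2 0x6c→b13/s1 L1-HIT; vc=[25]
#3 0x69→b13/s1 L1-HIT; vc=[25]
#4 0x94→b18/s2 MISS; vc=[25]
#5 0x2e→b5/s1 MISS; vc=[25,13]
#6 0xf4→b30/s2 MISS; vc=[25,13,18]
#7 0x6f→b13/s1 VC-HIT; vc=[25,5,18]
#8 0xf2→b30/s2 L1-HIT; vc=[25,5,18]
#9 0x92→b18/s2 VC-HIT; vc=[25,5,30]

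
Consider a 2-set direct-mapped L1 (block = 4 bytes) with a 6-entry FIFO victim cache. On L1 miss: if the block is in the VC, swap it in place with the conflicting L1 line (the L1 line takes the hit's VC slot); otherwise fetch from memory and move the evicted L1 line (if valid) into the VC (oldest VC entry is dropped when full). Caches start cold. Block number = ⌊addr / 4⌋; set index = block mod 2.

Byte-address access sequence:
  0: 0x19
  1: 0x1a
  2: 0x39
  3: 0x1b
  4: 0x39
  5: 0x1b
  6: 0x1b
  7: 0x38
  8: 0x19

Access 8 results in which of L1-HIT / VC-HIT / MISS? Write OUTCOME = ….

OUTCOME = VC-HIT

  [0] addr=0x19 blk=6 s=0: MISS | VC []
  [1] addr=0x1a blk=6 s=0: L1-HIT | VC []
  [2] addr=0x39 blk=14 s=0: MISS | VC [6]
  [3] addr=0x1b blk=6 s=0: VC-HIT | VC [14]
  [4] addr=0x39 blk=14 s=0: VC-HIT | VC [6]
  [5] addr=0x1b blk=6 s=0: VC-HIT | VC [14]
  [6] addr=0x1b blk=6 s=0: L1-HIT | VC [14]
  [7] addr=0x38 blk=14 s=0: VC-HIT | VC [6]
  [8] addr=0x19 blk=6 s=0: VC-HIT | VC [14]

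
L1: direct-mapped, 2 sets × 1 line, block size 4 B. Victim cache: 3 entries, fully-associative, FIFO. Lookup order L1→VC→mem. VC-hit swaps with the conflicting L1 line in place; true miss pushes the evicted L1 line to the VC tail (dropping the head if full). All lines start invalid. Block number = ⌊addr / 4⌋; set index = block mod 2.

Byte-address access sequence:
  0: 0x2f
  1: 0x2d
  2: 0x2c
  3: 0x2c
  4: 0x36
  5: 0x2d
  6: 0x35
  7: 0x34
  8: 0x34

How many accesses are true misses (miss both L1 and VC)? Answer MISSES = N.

MISSES = 2

#0 0x2f→b11/s1 MISS; vc=[]
#1 0x2d→b11/s1 L1-HIT; vc=[]
#2 0x2c→b11/s1 L1-HIT; vc=[]
#3 0x2c→b11/s1 L1-HIT; vc=[]
#4 0x36→b13/s1 MISS; vc=[11]
#5 0x2d→b11/s1 VC-HIT; vc=[13]
#6 0x35→b13/s1 VC-HIT; vc=[11]
#7 0x34→b13/s1 L1-HIT; vc=[11]
#8 0x34→b13/s1 L1-HIT; vc=[11]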